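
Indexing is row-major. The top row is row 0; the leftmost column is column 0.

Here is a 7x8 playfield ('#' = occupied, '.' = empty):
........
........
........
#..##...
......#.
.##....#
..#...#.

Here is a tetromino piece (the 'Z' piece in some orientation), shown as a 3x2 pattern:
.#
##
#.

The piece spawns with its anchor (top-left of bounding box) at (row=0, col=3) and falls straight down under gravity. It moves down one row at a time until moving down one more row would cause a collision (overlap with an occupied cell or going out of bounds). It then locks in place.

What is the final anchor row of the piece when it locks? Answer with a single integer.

Spawn at (row=0, col=3). Try each row:
  row 0: fits
  row 1: blocked -> lock at row 0

Answer: 0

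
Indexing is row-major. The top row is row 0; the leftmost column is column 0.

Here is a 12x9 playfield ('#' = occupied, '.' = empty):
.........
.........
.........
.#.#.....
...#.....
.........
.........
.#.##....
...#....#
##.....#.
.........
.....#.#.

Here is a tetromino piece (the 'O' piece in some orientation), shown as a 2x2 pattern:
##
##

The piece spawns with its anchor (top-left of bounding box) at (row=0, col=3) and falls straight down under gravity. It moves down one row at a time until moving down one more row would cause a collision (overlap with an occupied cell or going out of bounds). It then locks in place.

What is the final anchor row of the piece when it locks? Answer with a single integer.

Spawn at (row=0, col=3). Try each row:
  row 0: fits
  row 1: fits
  row 2: blocked -> lock at row 1

Answer: 1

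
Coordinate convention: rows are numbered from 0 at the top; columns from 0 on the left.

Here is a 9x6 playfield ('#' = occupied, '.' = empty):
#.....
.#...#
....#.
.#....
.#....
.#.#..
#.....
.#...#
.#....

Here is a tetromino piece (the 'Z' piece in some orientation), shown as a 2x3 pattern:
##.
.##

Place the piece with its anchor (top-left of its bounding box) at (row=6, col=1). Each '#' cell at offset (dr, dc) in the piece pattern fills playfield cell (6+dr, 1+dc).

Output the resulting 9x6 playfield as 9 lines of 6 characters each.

Answer: #.....
.#...#
....#.
.#....
.#....
.#.#..
###...
.###.#
.#....

Derivation:
Fill (6+0,1+0) = (6,1)
Fill (6+0,1+1) = (6,2)
Fill (6+1,1+1) = (7,2)
Fill (6+1,1+2) = (7,3)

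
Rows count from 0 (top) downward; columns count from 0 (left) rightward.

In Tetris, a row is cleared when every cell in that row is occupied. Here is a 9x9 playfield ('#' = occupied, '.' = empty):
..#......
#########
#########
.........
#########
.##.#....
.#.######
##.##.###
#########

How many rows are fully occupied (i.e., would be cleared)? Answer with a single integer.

Answer: 4

Derivation:
Check each row:
  row 0: 8 empty cells -> not full
  row 1: 0 empty cells -> FULL (clear)
  row 2: 0 empty cells -> FULL (clear)
  row 3: 9 empty cells -> not full
  row 4: 0 empty cells -> FULL (clear)
  row 5: 6 empty cells -> not full
  row 6: 2 empty cells -> not full
  row 7: 2 empty cells -> not full
  row 8: 0 empty cells -> FULL (clear)
Total rows cleared: 4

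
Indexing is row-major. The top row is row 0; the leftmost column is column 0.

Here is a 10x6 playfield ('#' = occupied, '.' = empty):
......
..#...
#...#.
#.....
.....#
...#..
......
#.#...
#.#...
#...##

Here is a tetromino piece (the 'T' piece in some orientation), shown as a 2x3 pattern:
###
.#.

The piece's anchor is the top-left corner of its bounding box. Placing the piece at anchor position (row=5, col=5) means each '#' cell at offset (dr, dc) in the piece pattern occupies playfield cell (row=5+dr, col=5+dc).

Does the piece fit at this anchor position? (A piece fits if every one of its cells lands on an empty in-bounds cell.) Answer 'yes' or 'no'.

Check each piece cell at anchor (5, 5):
  offset (0,0) -> (5,5): empty -> OK
  offset (0,1) -> (5,6): out of bounds -> FAIL
  offset (0,2) -> (5,7): out of bounds -> FAIL
  offset (1,1) -> (6,6): out of bounds -> FAIL
All cells valid: no

Answer: no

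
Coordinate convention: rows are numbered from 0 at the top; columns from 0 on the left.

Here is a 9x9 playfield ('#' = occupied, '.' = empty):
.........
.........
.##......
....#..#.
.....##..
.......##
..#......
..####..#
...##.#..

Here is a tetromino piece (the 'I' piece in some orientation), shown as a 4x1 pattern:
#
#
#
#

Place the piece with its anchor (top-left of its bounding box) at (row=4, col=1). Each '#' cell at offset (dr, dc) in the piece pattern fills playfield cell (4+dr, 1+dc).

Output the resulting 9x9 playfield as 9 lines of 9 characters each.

Answer: .........
.........
.##......
....#..#.
.#...##..
.#.....##
.##......
.#####..#
...##.#..

Derivation:
Fill (4+0,1+0) = (4,1)
Fill (4+1,1+0) = (5,1)
Fill (4+2,1+0) = (6,1)
Fill (4+3,1+0) = (7,1)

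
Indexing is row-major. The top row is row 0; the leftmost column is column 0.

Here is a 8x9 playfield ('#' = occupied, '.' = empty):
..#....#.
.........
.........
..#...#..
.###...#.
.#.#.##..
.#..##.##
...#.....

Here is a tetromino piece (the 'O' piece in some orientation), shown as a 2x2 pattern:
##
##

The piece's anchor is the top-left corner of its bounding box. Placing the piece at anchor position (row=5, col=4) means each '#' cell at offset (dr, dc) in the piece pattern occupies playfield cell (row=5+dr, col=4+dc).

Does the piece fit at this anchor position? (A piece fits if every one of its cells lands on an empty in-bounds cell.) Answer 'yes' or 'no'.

Answer: no

Derivation:
Check each piece cell at anchor (5, 4):
  offset (0,0) -> (5,4): empty -> OK
  offset (0,1) -> (5,5): occupied ('#') -> FAIL
  offset (1,0) -> (6,4): occupied ('#') -> FAIL
  offset (1,1) -> (6,5): occupied ('#') -> FAIL
All cells valid: no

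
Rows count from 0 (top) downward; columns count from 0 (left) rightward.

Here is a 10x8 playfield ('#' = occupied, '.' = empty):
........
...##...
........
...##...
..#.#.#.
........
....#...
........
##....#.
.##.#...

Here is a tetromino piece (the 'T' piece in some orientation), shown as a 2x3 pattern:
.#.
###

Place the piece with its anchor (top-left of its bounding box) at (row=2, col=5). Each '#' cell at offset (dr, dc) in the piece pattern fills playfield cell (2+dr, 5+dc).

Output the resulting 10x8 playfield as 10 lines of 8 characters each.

Answer: ........
...##...
......#.
...#####
..#.#.#.
........
....#...
........
##....#.
.##.#...

Derivation:
Fill (2+0,5+1) = (2,6)
Fill (2+1,5+0) = (3,5)
Fill (2+1,5+1) = (3,6)
Fill (2+1,5+2) = (3,7)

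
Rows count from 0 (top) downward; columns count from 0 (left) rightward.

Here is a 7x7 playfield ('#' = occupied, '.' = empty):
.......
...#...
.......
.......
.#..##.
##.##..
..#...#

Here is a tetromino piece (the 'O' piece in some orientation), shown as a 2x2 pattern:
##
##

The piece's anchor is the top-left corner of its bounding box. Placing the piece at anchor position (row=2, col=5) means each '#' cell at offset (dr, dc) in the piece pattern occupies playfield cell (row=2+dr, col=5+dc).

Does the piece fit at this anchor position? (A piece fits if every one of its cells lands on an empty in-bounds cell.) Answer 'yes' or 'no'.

Check each piece cell at anchor (2, 5):
  offset (0,0) -> (2,5): empty -> OK
  offset (0,1) -> (2,6): empty -> OK
  offset (1,0) -> (3,5): empty -> OK
  offset (1,1) -> (3,6): empty -> OK
All cells valid: yes

Answer: yes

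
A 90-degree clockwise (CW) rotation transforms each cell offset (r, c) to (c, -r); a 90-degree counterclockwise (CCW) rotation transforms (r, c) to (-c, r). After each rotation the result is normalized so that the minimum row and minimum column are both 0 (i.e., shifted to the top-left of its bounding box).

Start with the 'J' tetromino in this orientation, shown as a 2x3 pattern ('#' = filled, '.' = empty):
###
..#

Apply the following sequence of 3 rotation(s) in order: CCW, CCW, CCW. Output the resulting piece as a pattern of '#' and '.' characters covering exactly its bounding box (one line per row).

Answer: .#
.#
##

Derivation:
Start:
###
..#
After rotation 1 (CCW):
##
#.
#.
After rotation 2 (CCW):
#..
###
After rotation 3 (CCW):
.#
.#
##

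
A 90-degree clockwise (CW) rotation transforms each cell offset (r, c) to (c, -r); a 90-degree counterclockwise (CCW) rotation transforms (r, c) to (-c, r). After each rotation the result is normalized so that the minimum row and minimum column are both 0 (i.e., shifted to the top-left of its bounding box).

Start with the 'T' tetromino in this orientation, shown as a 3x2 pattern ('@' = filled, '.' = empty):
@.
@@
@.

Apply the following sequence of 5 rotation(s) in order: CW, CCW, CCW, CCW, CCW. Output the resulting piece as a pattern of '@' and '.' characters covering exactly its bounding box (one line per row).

Answer: @@@
.@.

Derivation:
Start:
@.
@@
@.
After rotation 1 (CW):
@@@
.@.
After rotation 2 (CCW):
@.
@@
@.
After rotation 3 (CCW):
.@.
@@@
After rotation 4 (CCW):
.@
@@
.@
After rotation 5 (CCW):
@@@
.@.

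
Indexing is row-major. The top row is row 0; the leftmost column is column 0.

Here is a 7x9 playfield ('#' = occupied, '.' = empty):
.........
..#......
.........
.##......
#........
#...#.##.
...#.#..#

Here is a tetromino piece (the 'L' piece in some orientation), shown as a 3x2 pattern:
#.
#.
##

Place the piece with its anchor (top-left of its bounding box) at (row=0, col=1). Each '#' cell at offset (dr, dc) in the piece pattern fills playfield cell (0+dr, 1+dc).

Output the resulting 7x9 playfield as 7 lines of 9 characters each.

Fill (0+0,1+0) = (0,1)
Fill (0+1,1+0) = (1,1)
Fill (0+2,1+0) = (2,1)
Fill (0+2,1+1) = (2,2)

Answer: .#.......
.##......
.##......
.##......
#........
#...#.##.
...#.#..#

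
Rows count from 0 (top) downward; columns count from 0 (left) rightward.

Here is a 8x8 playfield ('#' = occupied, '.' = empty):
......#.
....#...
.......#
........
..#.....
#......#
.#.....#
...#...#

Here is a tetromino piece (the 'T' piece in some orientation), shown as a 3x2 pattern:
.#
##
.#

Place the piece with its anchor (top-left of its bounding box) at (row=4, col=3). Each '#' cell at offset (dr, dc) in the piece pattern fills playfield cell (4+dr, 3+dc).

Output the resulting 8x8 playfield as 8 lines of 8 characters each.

Answer: ......#.
....#...
.......#
........
..#.#...
#..##..#
.#..#..#
...#...#

Derivation:
Fill (4+0,3+1) = (4,4)
Fill (4+1,3+0) = (5,3)
Fill (4+1,3+1) = (5,4)
Fill (4+2,3+1) = (6,4)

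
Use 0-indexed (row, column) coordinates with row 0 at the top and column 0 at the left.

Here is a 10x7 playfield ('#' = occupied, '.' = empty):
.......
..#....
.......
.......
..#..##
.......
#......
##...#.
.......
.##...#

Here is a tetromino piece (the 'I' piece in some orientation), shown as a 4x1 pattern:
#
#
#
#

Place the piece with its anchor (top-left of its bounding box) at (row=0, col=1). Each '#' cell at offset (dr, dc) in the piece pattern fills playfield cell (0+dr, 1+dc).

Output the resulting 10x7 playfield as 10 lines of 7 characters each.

Answer: .#.....
.##....
.#.....
.#.....
..#..##
.......
#......
##...#.
.......
.##...#

Derivation:
Fill (0+0,1+0) = (0,1)
Fill (0+1,1+0) = (1,1)
Fill (0+2,1+0) = (2,1)
Fill (0+3,1+0) = (3,1)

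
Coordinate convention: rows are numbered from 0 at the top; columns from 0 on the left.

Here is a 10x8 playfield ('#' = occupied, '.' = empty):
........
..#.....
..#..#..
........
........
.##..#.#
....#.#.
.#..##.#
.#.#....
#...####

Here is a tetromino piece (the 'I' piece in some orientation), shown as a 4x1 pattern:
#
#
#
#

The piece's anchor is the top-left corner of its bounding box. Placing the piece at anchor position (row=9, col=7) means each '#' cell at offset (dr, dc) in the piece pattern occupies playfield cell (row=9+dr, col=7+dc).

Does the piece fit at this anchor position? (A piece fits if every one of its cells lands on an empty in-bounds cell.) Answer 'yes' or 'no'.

Check each piece cell at anchor (9, 7):
  offset (0,0) -> (9,7): occupied ('#') -> FAIL
  offset (1,0) -> (10,7): out of bounds -> FAIL
  offset (2,0) -> (11,7): out of bounds -> FAIL
  offset (3,0) -> (12,7): out of bounds -> FAIL
All cells valid: no

Answer: no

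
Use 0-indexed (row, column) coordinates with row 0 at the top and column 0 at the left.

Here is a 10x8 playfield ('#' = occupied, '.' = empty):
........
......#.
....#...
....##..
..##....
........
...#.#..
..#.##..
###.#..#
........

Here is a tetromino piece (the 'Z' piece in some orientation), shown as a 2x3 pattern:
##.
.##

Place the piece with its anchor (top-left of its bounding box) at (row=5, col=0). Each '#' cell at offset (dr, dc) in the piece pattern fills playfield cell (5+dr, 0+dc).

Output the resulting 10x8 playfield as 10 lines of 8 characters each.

Fill (5+0,0+0) = (5,0)
Fill (5+0,0+1) = (5,1)
Fill (5+1,0+1) = (6,1)
Fill (5+1,0+2) = (6,2)

Answer: ........
......#.
....#...
....##..
..##....
##......
.###.#..
..#.##..
###.#..#
........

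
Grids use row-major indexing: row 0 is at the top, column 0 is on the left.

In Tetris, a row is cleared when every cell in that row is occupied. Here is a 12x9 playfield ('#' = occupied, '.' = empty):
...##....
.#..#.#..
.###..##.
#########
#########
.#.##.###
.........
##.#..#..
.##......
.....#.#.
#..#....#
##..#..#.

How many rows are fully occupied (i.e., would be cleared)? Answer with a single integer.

Check each row:
  row 0: 7 empty cells -> not full
  row 1: 6 empty cells -> not full
  row 2: 4 empty cells -> not full
  row 3: 0 empty cells -> FULL (clear)
  row 4: 0 empty cells -> FULL (clear)
  row 5: 3 empty cells -> not full
  row 6: 9 empty cells -> not full
  row 7: 5 empty cells -> not full
  row 8: 7 empty cells -> not full
  row 9: 7 empty cells -> not full
  row 10: 6 empty cells -> not full
  row 11: 5 empty cells -> not full
Total rows cleared: 2

Answer: 2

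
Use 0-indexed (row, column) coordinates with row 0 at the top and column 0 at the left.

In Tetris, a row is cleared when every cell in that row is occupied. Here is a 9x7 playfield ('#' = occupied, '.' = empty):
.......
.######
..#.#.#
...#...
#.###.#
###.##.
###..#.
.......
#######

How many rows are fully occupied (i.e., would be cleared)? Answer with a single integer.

Check each row:
  row 0: 7 empty cells -> not full
  row 1: 1 empty cell -> not full
  row 2: 4 empty cells -> not full
  row 3: 6 empty cells -> not full
  row 4: 2 empty cells -> not full
  row 5: 2 empty cells -> not full
  row 6: 3 empty cells -> not full
  row 7: 7 empty cells -> not full
  row 8: 0 empty cells -> FULL (clear)
Total rows cleared: 1

Answer: 1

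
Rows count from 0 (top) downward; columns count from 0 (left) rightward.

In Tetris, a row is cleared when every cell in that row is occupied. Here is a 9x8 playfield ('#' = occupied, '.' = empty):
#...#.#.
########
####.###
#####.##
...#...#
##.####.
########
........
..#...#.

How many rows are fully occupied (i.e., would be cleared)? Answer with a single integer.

Check each row:
  row 0: 5 empty cells -> not full
  row 1: 0 empty cells -> FULL (clear)
  row 2: 1 empty cell -> not full
  row 3: 1 empty cell -> not full
  row 4: 6 empty cells -> not full
  row 5: 2 empty cells -> not full
  row 6: 0 empty cells -> FULL (clear)
  row 7: 8 empty cells -> not full
  row 8: 6 empty cells -> not full
Total rows cleared: 2

Answer: 2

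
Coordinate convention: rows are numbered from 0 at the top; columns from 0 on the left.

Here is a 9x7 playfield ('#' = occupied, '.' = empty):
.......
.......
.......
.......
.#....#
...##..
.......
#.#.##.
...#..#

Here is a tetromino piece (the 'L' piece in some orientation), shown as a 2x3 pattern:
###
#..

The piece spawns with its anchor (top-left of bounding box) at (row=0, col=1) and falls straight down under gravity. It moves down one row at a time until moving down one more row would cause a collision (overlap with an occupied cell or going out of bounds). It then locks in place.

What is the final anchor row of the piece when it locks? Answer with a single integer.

Spawn at (row=0, col=1). Try each row:
  row 0: fits
  row 1: fits
  row 2: fits
  row 3: blocked -> lock at row 2

Answer: 2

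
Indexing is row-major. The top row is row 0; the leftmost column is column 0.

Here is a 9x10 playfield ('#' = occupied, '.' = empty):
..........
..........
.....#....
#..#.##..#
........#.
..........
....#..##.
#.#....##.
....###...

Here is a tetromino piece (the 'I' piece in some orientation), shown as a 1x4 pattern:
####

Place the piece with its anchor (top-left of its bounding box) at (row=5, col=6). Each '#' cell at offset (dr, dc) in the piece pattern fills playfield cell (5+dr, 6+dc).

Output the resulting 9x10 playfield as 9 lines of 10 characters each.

Answer: ..........
..........
.....#....
#..#.##..#
........#.
......####
....#..##.
#.#....##.
....###...

Derivation:
Fill (5+0,6+0) = (5,6)
Fill (5+0,6+1) = (5,7)
Fill (5+0,6+2) = (5,8)
Fill (5+0,6+3) = (5,9)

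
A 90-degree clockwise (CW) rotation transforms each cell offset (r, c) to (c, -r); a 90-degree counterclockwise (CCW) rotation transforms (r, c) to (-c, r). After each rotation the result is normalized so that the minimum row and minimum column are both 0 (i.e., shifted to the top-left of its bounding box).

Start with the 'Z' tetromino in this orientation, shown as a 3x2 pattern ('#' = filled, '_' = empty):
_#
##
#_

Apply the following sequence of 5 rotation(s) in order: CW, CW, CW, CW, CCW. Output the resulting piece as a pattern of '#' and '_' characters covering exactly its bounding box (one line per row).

Start:
_#
##
#_
After rotation 1 (CW):
##_
_##
After rotation 2 (CW):
_#
##
#_
After rotation 3 (CW):
##_
_##
After rotation 4 (CW):
_#
##
#_
After rotation 5 (CCW):
##_
_##

Answer: ##_
_##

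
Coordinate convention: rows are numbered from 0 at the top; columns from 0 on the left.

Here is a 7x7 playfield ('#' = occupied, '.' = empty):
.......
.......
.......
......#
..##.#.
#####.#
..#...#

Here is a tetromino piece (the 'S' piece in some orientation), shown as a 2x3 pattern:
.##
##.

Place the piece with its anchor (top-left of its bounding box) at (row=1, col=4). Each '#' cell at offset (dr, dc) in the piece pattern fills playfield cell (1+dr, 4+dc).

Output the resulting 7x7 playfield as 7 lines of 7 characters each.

Fill (1+0,4+1) = (1,5)
Fill (1+0,4+2) = (1,6)
Fill (1+1,4+0) = (2,4)
Fill (1+1,4+1) = (2,5)

Answer: .......
.....##
....##.
......#
..##.#.
#####.#
..#...#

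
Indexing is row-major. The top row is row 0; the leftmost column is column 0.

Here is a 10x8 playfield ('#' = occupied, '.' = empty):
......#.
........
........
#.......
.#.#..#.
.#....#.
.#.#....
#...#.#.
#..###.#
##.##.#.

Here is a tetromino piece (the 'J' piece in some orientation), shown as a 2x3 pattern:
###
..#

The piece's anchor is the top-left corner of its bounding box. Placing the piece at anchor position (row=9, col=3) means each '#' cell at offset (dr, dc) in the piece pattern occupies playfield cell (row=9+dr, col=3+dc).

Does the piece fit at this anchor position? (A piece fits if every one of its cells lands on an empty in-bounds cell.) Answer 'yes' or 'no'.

Check each piece cell at anchor (9, 3):
  offset (0,0) -> (9,3): occupied ('#') -> FAIL
  offset (0,1) -> (9,4): occupied ('#') -> FAIL
  offset (0,2) -> (9,5): empty -> OK
  offset (1,2) -> (10,5): out of bounds -> FAIL
All cells valid: no

Answer: no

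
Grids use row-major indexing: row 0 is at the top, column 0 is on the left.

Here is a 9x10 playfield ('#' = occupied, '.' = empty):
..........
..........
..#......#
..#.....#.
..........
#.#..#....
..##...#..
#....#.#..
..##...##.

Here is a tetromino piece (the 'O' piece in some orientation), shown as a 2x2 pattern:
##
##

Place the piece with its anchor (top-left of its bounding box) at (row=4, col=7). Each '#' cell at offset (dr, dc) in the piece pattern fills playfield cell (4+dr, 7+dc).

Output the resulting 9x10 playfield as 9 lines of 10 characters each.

Fill (4+0,7+0) = (4,7)
Fill (4+0,7+1) = (4,8)
Fill (4+1,7+0) = (5,7)
Fill (4+1,7+1) = (5,8)

Answer: ..........
..........
..#......#
..#.....#.
.......##.
#.#..#.##.
..##...#..
#....#.#..
..##...##.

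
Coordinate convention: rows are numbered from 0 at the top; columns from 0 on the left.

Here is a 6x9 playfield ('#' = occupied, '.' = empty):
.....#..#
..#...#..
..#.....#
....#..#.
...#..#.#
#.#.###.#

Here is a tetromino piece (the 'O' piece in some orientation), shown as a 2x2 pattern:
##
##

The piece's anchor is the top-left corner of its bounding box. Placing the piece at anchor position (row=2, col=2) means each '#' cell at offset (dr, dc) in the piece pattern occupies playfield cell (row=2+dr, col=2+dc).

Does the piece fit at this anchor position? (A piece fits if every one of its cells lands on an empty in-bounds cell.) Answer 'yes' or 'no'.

Check each piece cell at anchor (2, 2):
  offset (0,0) -> (2,2): occupied ('#') -> FAIL
  offset (0,1) -> (2,3): empty -> OK
  offset (1,0) -> (3,2): empty -> OK
  offset (1,1) -> (3,3): empty -> OK
All cells valid: no

Answer: no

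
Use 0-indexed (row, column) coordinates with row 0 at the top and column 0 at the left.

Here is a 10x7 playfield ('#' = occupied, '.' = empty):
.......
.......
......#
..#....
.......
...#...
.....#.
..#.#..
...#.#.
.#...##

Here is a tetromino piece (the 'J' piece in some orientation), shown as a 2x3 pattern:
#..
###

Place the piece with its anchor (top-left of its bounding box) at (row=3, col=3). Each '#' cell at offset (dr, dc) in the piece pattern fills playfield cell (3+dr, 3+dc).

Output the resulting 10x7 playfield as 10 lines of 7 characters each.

Answer: .......
.......
......#
..##...
...###.
...#...
.....#.
..#.#..
...#.#.
.#...##

Derivation:
Fill (3+0,3+0) = (3,3)
Fill (3+1,3+0) = (4,3)
Fill (3+1,3+1) = (4,4)
Fill (3+1,3+2) = (4,5)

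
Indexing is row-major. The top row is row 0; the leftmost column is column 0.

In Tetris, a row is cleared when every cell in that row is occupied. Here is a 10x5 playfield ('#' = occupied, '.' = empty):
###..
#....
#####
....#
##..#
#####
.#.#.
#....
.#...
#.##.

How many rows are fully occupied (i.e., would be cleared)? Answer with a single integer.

Check each row:
  row 0: 2 empty cells -> not full
  row 1: 4 empty cells -> not full
  row 2: 0 empty cells -> FULL (clear)
  row 3: 4 empty cells -> not full
  row 4: 2 empty cells -> not full
  row 5: 0 empty cells -> FULL (clear)
  row 6: 3 empty cells -> not full
  row 7: 4 empty cells -> not full
  row 8: 4 empty cells -> not full
  row 9: 2 empty cells -> not full
Total rows cleared: 2

Answer: 2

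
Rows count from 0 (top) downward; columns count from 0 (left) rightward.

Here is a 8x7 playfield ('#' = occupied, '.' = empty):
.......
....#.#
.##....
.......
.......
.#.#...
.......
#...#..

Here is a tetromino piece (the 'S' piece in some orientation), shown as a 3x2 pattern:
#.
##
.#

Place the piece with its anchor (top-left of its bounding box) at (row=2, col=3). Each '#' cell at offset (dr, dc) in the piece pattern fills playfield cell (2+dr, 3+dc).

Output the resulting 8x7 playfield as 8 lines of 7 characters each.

Fill (2+0,3+0) = (2,3)
Fill (2+1,3+0) = (3,3)
Fill (2+1,3+1) = (3,4)
Fill (2+2,3+1) = (4,4)

Answer: .......
....#.#
.###...
...##..
....#..
.#.#...
.......
#...#..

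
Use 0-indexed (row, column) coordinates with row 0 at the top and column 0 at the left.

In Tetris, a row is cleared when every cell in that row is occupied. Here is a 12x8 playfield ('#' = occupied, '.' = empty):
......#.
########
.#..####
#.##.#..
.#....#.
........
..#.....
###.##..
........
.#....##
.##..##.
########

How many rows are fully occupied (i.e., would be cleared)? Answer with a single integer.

Check each row:
  row 0: 7 empty cells -> not full
  row 1: 0 empty cells -> FULL (clear)
  row 2: 3 empty cells -> not full
  row 3: 4 empty cells -> not full
  row 4: 6 empty cells -> not full
  row 5: 8 empty cells -> not full
  row 6: 7 empty cells -> not full
  row 7: 3 empty cells -> not full
  row 8: 8 empty cells -> not full
  row 9: 5 empty cells -> not full
  row 10: 4 empty cells -> not full
  row 11: 0 empty cells -> FULL (clear)
Total rows cleared: 2

Answer: 2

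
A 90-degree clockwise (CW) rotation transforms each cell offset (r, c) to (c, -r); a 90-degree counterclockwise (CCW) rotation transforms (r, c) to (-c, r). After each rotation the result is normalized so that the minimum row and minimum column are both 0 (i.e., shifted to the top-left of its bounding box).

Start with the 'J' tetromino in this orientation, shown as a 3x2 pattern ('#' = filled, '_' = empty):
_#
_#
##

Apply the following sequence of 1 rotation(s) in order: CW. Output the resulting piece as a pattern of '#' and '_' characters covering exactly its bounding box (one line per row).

Answer: #__
###

Derivation:
Start:
_#
_#
##
After rotation 1 (CW):
#__
###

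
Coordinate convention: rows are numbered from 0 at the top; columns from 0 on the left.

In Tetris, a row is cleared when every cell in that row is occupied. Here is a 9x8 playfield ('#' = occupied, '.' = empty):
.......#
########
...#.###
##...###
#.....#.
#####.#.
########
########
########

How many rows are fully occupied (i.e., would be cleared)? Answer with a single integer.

Check each row:
  row 0: 7 empty cells -> not full
  row 1: 0 empty cells -> FULL (clear)
  row 2: 4 empty cells -> not full
  row 3: 3 empty cells -> not full
  row 4: 6 empty cells -> not full
  row 5: 2 empty cells -> not full
  row 6: 0 empty cells -> FULL (clear)
  row 7: 0 empty cells -> FULL (clear)
  row 8: 0 empty cells -> FULL (clear)
Total rows cleared: 4

Answer: 4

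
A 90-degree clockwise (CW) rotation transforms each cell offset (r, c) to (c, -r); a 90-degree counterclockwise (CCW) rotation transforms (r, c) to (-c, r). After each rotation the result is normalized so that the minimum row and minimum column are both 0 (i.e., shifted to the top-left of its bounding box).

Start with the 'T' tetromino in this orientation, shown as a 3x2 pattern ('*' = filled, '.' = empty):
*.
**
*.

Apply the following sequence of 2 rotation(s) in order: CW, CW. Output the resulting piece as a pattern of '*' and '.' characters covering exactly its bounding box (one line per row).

Start:
*.
**
*.
After rotation 1 (CW):
***
.*.
After rotation 2 (CW):
.*
**
.*

Answer: .*
**
.*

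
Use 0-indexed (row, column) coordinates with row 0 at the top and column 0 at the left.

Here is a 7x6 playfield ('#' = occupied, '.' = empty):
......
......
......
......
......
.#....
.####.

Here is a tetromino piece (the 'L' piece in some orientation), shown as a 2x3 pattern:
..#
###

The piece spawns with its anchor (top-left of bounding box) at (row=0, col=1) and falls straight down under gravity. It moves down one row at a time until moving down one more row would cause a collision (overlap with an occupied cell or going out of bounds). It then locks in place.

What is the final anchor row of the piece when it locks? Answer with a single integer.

Spawn at (row=0, col=1). Try each row:
  row 0: fits
  row 1: fits
  row 2: fits
  row 3: fits
  row 4: blocked -> lock at row 3

Answer: 3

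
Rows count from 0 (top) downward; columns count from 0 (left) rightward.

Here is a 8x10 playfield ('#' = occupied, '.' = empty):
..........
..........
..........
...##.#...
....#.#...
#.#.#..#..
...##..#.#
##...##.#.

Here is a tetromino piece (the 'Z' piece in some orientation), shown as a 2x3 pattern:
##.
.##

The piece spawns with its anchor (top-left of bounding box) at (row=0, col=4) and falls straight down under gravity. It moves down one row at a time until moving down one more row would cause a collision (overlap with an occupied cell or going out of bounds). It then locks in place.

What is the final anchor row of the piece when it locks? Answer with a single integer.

Answer: 1

Derivation:
Spawn at (row=0, col=4). Try each row:
  row 0: fits
  row 1: fits
  row 2: blocked -> lock at row 1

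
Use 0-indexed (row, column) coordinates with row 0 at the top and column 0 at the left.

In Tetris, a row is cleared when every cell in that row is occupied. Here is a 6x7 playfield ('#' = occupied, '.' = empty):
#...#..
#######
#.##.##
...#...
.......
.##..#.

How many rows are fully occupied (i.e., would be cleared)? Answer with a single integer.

Check each row:
  row 0: 5 empty cells -> not full
  row 1: 0 empty cells -> FULL (clear)
  row 2: 2 empty cells -> not full
  row 3: 6 empty cells -> not full
  row 4: 7 empty cells -> not full
  row 5: 4 empty cells -> not full
Total rows cleared: 1

Answer: 1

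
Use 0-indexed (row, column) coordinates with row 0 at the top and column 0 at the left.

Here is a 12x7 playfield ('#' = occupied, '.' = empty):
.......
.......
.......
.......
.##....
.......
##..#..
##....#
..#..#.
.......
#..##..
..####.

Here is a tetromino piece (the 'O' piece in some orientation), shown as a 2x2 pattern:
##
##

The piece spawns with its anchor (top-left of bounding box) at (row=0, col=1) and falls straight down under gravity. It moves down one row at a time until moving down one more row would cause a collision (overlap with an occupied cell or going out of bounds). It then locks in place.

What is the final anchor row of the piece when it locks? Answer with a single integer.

Answer: 2

Derivation:
Spawn at (row=0, col=1). Try each row:
  row 0: fits
  row 1: fits
  row 2: fits
  row 3: blocked -> lock at row 2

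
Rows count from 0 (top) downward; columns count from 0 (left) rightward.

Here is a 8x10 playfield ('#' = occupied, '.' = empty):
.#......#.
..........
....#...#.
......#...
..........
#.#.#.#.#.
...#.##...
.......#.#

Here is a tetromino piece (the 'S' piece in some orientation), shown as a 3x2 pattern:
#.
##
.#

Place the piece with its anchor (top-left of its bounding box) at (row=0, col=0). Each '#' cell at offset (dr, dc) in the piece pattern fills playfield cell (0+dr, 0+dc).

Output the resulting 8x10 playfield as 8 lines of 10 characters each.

Answer: ##......#.
##........
.#..#...#.
......#...
..........
#.#.#.#.#.
...#.##...
.......#.#

Derivation:
Fill (0+0,0+0) = (0,0)
Fill (0+1,0+0) = (1,0)
Fill (0+1,0+1) = (1,1)
Fill (0+2,0+1) = (2,1)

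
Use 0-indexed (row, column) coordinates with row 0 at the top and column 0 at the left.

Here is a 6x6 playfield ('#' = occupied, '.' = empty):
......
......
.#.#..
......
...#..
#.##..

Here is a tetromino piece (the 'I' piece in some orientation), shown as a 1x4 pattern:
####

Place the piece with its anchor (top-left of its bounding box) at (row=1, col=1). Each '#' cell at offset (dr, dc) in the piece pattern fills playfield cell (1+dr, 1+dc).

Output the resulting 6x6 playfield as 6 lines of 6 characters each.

Answer: ......
.####.
.#.#..
......
...#..
#.##..

Derivation:
Fill (1+0,1+0) = (1,1)
Fill (1+0,1+1) = (1,2)
Fill (1+0,1+2) = (1,3)
Fill (1+0,1+3) = (1,4)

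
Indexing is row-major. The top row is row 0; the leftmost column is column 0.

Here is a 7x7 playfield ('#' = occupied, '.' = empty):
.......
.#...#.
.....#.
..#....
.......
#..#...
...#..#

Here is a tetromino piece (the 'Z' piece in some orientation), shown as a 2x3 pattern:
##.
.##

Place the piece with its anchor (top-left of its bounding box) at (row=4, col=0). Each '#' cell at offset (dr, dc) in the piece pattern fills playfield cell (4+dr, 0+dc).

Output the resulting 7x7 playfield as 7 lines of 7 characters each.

Fill (4+0,0+0) = (4,0)
Fill (4+0,0+1) = (4,1)
Fill (4+1,0+1) = (5,1)
Fill (4+1,0+2) = (5,2)

Answer: .......
.#...#.
.....#.
..#....
##.....
####...
...#..#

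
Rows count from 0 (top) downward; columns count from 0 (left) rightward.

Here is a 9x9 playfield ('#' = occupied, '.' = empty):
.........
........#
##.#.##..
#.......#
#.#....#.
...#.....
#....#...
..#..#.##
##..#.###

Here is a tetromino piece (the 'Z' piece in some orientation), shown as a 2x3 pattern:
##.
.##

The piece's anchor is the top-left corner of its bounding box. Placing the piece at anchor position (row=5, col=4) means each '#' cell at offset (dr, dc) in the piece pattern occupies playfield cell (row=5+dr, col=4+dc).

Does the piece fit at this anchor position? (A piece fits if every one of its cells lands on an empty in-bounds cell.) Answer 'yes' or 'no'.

Check each piece cell at anchor (5, 4):
  offset (0,0) -> (5,4): empty -> OK
  offset (0,1) -> (5,5): empty -> OK
  offset (1,1) -> (6,5): occupied ('#') -> FAIL
  offset (1,2) -> (6,6): empty -> OK
All cells valid: no

Answer: no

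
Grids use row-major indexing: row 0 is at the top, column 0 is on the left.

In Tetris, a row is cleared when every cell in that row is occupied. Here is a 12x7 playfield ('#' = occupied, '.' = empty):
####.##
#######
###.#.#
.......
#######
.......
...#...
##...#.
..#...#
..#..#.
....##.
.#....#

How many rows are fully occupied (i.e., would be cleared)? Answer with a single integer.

Check each row:
  row 0: 1 empty cell -> not full
  row 1: 0 empty cells -> FULL (clear)
  row 2: 2 empty cells -> not full
  row 3: 7 empty cells -> not full
  row 4: 0 empty cells -> FULL (clear)
  row 5: 7 empty cells -> not full
  row 6: 6 empty cells -> not full
  row 7: 4 empty cells -> not full
  row 8: 5 empty cells -> not full
  row 9: 5 empty cells -> not full
  row 10: 5 empty cells -> not full
  row 11: 5 empty cells -> not full
Total rows cleared: 2

Answer: 2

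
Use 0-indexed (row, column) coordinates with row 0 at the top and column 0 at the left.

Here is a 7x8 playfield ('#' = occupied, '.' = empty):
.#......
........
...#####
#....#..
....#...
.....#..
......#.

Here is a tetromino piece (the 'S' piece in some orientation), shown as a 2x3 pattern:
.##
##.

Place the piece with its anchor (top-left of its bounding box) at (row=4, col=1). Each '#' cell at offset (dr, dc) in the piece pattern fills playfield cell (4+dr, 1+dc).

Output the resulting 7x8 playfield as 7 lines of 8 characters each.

Answer: .#......
........
...#####
#....#..
..###...
.##..#..
......#.

Derivation:
Fill (4+0,1+1) = (4,2)
Fill (4+0,1+2) = (4,3)
Fill (4+1,1+0) = (5,1)
Fill (4+1,1+1) = (5,2)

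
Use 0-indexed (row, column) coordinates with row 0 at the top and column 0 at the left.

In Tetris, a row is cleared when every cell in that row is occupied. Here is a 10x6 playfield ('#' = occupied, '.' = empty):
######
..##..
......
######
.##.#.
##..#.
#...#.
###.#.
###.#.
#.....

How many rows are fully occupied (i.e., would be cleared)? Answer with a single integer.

Answer: 2

Derivation:
Check each row:
  row 0: 0 empty cells -> FULL (clear)
  row 1: 4 empty cells -> not full
  row 2: 6 empty cells -> not full
  row 3: 0 empty cells -> FULL (clear)
  row 4: 3 empty cells -> not full
  row 5: 3 empty cells -> not full
  row 6: 4 empty cells -> not full
  row 7: 2 empty cells -> not full
  row 8: 2 empty cells -> not full
  row 9: 5 empty cells -> not full
Total rows cleared: 2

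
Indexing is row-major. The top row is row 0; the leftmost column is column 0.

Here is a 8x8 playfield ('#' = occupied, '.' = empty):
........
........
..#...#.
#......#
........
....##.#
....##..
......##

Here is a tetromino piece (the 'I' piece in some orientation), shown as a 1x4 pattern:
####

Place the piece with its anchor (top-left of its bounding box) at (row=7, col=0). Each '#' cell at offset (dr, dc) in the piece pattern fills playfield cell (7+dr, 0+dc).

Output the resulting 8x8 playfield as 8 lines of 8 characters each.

Answer: ........
........
..#...#.
#......#
........
....##.#
....##..
####..##

Derivation:
Fill (7+0,0+0) = (7,0)
Fill (7+0,0+1) = (7,1)
Fill (7+0,0+2) = (7,2)
Fill (7+0,0+3) = (7,3)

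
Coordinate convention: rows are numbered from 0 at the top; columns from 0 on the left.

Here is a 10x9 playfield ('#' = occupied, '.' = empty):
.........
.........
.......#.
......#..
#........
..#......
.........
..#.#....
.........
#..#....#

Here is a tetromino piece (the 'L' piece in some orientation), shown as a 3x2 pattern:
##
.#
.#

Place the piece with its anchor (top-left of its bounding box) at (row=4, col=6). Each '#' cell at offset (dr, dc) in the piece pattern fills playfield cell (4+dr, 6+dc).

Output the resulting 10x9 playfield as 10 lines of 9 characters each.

Fill (4+0,6+0) = (4,6)
Fill (4+0,6+1) = (4,7)
Fill (4+1,6+1) = (5,7)
Fill (4+2,6+1) = (6,7)

Answer: .........
.........
.......#.
......#..
#.....##.
..#....#.
.......#.
..#.#....
.........
#..#....#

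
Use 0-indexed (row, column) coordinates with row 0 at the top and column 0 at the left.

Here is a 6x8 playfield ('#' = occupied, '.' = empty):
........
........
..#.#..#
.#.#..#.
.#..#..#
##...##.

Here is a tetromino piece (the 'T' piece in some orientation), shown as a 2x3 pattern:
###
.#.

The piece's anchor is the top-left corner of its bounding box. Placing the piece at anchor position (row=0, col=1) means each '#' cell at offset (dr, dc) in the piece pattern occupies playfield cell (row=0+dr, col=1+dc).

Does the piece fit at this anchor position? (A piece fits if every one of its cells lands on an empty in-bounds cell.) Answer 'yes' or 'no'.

Answer: yes

Derivation:
Check each piece cell at anchor (0, 1):
  offset (0,0) -> (0,1): empty -> OK
  offset (0,1) -> (0,2): empty -> OK
  offset (0,2) -> (0,3): empty -> OK
  offset (1,1) -> (1,2): empty -> OK
All cells valid: yes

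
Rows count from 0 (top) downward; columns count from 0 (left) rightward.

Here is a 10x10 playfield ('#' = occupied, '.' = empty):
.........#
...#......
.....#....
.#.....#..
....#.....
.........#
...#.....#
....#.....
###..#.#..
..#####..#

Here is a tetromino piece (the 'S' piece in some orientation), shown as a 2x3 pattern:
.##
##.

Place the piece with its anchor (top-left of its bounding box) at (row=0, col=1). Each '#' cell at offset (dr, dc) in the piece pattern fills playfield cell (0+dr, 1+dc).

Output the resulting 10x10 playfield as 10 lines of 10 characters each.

Fill (0+0,1+1) = (0,2)
Fill (0+0,1+2) = (0,3)
Fill (0+1,1+0) = (1,1)
Fill (0+1,1+1) = (1,2)

Answer: ..##.....#
.###......
.....#....
.#.....#..
....#.....
.........#
...#.....#
....#.....
###..#.#..
..#####..#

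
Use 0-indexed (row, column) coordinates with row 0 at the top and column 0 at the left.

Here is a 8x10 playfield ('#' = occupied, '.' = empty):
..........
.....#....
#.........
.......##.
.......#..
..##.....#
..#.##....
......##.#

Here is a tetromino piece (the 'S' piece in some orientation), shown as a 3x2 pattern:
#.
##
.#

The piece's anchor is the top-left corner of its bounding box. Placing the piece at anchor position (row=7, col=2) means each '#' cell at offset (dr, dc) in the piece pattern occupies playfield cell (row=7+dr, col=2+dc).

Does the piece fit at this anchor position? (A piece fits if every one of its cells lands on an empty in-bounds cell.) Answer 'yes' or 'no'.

Check each piece cell at anchor (7, 2):
  offset (0,0) -> (7,2): empty -> OK
  offset (1,0) -> (8,2): out of bounds -> FAIL
  offset (1,1) -> (8,3): out of bounds -> FAIL
  offset (2,1) -> (9,3): out of bounds -> FAIL
All cells valid: no

Answer: no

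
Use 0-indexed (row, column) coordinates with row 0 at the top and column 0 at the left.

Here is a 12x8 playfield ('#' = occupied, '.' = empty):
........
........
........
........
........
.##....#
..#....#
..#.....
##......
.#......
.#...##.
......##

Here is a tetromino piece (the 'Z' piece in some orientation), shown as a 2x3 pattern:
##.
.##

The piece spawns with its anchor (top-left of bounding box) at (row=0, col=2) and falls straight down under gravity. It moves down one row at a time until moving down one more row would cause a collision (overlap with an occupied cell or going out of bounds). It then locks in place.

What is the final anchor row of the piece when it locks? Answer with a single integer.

Answer: 4

Derivation:
Spawn at (row=0, col=2). Try each row:
  row 0: fits
  row 1: fits
  row 2: fits
  row 3: fits
  row 4: fits
  row 5: blocked -> lock at row 4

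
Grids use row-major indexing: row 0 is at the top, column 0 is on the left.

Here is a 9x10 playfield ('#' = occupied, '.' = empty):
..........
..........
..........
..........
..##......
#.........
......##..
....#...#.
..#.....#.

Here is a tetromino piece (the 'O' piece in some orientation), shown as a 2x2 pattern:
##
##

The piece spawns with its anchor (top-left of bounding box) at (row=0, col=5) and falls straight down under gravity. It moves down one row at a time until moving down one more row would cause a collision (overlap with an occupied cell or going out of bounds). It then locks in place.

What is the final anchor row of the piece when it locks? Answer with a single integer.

Spawn at (row=0, col=5). Try each row:
  row 0: fits
  row 1: fits
  row 2: fits
  row 3: fits
  row 4: fits
  row 5: blocked -> lock at row 4

Answer: 4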